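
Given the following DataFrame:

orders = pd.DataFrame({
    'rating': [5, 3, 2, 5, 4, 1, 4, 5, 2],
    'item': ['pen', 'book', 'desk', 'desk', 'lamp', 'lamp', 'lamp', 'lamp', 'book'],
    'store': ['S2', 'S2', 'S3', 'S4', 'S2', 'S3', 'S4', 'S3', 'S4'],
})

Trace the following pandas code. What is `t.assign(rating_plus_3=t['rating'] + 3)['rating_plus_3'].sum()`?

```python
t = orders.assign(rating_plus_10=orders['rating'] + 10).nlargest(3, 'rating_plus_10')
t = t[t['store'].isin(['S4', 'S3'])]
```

add column rating_plus_10 = orders['rating'] + 10:
   rating  item store  rating_plus_10
0       5   pen    S2              15
1       3  book    S2              13
2       2  desk    S3              12
3       5  desk    S4              15
4       4  lamp    S2              14
5       1  lamp    S3              11
6       4  lamp    S4              14
7       5  lamp    S3              15
8       2  book    S4              12
take 3 rows with largest rating_plus_10:
   rating  item store  rating_plus_10
0       5   pen    S2              15
3       5  desk    S4              15
7       5  lamp    S3              15
filter rows where store in ['S4', 'S3']:
   rating  item store  rating_plus_10
3       5  desk    S4              15
7       5  lamp    S3              15
add column rating_plus_3 = t['rating'] + 3:
   rating  item store  rating_plus_10  rating_plus_3
3       5  desk    S4              15              8
7       5  lamp    S3              15              8
The sum of column 'rating_plus_3' is 16.

16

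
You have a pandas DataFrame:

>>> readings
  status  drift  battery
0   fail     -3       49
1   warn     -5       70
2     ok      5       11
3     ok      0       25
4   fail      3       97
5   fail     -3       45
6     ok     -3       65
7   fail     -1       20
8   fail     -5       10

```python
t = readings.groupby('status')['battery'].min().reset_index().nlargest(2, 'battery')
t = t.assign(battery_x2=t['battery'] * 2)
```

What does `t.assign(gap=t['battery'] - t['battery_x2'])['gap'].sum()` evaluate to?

-81

group by status, min of battery:
status
fail    10
ok      11
warn    70
Name: battery, dtype: int64
reset_index():
  status  battery
0   fail       10
1     ok       11
2   warn       70
take 2 rows with largest battery:
  status  battery
2   warn       70
1     ok       11
add column battery_x2 = t['battery'] * 2:
  status  battery  battery_x2
2   warn       70         140
1     ok       11          22
add column gap = t['battery'] - t['battery_x2']:
  status  battery  battery_x2  gap
2   warn       70         140  -70
1     ok       11          22  -11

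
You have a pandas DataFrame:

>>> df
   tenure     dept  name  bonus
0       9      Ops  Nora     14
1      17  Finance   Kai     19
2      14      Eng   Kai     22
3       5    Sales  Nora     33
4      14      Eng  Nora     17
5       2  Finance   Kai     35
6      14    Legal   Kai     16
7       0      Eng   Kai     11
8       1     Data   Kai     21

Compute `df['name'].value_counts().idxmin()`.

value_counts of name:
name
Kai     6
Nora    3
Name: count, dtype: int64
Reading off the label with the smallest value, we get Nora.

Nora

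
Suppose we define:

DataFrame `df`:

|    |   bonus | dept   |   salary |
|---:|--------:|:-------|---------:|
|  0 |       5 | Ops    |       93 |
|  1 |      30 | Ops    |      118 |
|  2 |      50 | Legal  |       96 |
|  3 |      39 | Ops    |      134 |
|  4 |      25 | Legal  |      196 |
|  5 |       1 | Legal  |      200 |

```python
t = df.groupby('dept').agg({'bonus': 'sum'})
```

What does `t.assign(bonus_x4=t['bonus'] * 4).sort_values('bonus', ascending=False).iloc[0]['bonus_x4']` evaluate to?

group by dept, sum of bonus:
       bonus
dept        
Legal     76
Ops       74
add column bonus_x4 = t['bonus'] * 4:
       bonus  bonus_x4
dept                  
Legal     76       304
Ops       74       296
sort by bonus descending:
       bonus  bonus_x4
dept                  
Legal     76       304
Ops       74       296
Hence 304.

304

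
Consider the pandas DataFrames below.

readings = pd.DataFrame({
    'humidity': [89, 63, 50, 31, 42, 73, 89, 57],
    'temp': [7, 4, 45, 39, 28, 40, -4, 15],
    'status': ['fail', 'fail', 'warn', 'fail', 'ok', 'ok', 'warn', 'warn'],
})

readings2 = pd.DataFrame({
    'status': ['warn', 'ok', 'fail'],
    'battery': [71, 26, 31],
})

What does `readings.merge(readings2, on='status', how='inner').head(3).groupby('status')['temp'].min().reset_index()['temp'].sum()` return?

49

merge on 'status' (how='inner') → 8 rows:
   humidity  temp status  battery
0        89     7   fail       31
1        63     4   fail       31
2        50    45   warn       71
3        31    39   fail       31
4        42    28     ok       26
5        73    40     ok       26
6        89    -4   warn       71
7        57    15   warn       71
take first 3 rows:
   humidity  temp status  battery
0        89     7   fail       31
1        63     4   fail       31
2        50    45   warn       71
group by status, min of temp:
status
fail     4
warn    45
Name: temp, dtype: int64
reset_index():
  status  temp
0   fail     4
1   warn    45
The sum of column 'temp' is 49.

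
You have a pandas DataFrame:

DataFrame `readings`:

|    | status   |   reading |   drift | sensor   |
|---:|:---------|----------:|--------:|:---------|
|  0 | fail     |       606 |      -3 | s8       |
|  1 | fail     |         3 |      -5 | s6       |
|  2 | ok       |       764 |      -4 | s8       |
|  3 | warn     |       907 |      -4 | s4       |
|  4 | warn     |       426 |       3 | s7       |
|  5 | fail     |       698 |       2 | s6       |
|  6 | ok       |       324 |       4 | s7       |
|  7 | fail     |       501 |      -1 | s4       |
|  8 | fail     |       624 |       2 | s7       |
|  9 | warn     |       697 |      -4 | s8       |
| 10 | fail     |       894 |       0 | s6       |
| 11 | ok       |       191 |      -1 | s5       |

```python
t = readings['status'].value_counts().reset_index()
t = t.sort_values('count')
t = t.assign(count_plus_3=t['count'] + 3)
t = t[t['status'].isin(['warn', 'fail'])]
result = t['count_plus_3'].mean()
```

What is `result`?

value_counts of status:
status
fail    6
ok      3
warn    3
Name: count, dtype: int64
reset_index():
  status  count
0   fail      6
1     ok      3
2   warn      3
sort by count:
  status  count
1     ok      3
2   warn      3
0   fail      6
add column count_plus_3 = t['count'] + 3:
  status  count  count_plus_3
1     ok      3             6
2   warn      3             6
0   fail      6             9
filter rows where status in ['warn', 'fail']:
  status  count  count_plus_3
2   warn      3             6
0   fail      6             9

7.5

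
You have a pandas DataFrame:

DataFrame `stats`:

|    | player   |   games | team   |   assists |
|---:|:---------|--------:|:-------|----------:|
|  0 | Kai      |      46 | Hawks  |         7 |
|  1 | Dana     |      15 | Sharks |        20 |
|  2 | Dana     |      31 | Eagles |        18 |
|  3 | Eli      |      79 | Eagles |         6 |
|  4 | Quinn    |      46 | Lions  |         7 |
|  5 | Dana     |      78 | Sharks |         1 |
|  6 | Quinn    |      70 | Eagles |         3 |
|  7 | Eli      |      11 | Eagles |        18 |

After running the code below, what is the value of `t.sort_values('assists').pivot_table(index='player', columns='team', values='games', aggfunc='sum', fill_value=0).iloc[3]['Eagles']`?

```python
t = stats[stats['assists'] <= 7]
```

70

filter rows where assists <= 7:
  player  games    team  assists
0    Kai     46   Hawks        7
3    Eli     79  Eagles        6
4  Quinn     46   Lions        7
5   Dana     78  Sharks        1
6  Quinn     70  Eagles        3
sort by assists:
  player  games    team  assists
5   Dana     78  Sharks        1
6  Quinn     70  Eagles        3
3    Eli     79  Eagles        6
0    Kai     46   Hawks        7
4  Quinn     46   Lions        7
pivot: rows=player, cols=team, sum(games):
team    Eagles  Hawks  Lions  Sharks
player                              
Dana         0      0      0      78
Eli         79      0      0       0
Kai          0     46      0       0
Quinn       70      0     46       0
The value at position 3, column 'Eagles' is 70.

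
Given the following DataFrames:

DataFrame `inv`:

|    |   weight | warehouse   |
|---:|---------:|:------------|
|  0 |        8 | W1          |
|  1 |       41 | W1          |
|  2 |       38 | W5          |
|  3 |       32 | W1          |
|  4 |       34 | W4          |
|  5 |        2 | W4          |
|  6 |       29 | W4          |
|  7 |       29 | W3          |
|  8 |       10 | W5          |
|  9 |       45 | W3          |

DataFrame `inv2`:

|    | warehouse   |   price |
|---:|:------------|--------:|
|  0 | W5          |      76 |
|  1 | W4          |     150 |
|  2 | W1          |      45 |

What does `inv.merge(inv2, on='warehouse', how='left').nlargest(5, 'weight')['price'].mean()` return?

79.0

merge on 'warehouse' (how='left') → 10 rows:
   weight warehouse  price
0       8        W1   45.0
1      41        W1   45.0
2      38        W5   76.0
3      32        W1   45.0
4      34        W4  150.0
5       2        W4  150.0
6      29        W4  150.0
7      29        W3    NaN
8      10        W5   76.0
9      45        W3    NaN
take 5 rows with largest weight:
   weight warehouse  price
9      45        W3    NaN
1      41        W1   45.0
2      38        W5   76.0
4      34        W4  150.0
3      32        W1   45.0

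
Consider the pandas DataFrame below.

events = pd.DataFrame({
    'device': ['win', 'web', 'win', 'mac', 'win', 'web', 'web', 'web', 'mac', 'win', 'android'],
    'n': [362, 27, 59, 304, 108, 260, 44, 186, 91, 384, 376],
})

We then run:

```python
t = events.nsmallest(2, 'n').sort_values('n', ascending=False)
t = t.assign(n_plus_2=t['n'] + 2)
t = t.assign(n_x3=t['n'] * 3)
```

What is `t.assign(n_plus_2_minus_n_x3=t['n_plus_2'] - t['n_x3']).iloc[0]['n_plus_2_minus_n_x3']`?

-86

take 2 rows with smallest n:
  device   n
1    web  27
6    web  44
sort by n descending:
  device   n
6    web  44
1    web  27
add column n_plus_2 = t['n'] + 2:
  device   n  n_plus_2
6    web  44        46
1    web  27        29
add column n_x3 = t['n'] * 3:
  device   n  n_plus_2  n_x3
6    web  44        46   132
1    web  27        29    81
add column n_plus_2_minus_n_x3 = t['n_plus_2'] - t['n_x3']:
  device   n  n_plus_2  n_x3  n_plus_2_minus_n_x3
6    web  44        46   132                  -86
1    web  27        29    81                  -52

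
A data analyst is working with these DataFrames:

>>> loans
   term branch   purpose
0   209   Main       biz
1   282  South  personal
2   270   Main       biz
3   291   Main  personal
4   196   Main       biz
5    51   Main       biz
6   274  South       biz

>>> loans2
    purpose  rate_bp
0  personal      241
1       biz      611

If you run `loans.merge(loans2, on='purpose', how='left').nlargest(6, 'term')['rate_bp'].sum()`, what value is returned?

2926

merge on 'purpose' (how='left') → 7 rows:
   term branch   purpose  rate_bp
0   209   Main       biz      611
1   282  South  personal      241
2   270   Main       biz      611
3   291   Main  personal      241
4   196   Main       biz      611
5    51   Main       biz      611
6   274  South       biz      611
take 6 rows with largest term:
   term branch   purpose  rate_bp
3   291   Main  personal      241
1   282  South  personal      241
6   274  South       biz      611
2   270   Main       biz      611
0   209   Main       biz      611
4   196   Main       biz      611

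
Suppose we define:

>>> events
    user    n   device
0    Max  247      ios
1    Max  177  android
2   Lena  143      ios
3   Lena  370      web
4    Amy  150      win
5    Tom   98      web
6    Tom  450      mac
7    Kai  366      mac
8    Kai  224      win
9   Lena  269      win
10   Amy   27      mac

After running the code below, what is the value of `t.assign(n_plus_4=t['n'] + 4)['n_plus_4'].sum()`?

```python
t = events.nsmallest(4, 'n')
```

434

take 4 rows with smallest n:
    user    n device
10   Amy   27    mac
5    Tom   98    web
2   Lena  143    ios
4    Amy  150    win
add column n_plus_4 = t['n'] + 4:
    user    n device  n_plus_4
10   Amy   27    mac        31
5    Tom   98    web       102
2   Lena  143    ios       147
4    Amy  150    win       154
The sum of column 'n_plus_4' is 434.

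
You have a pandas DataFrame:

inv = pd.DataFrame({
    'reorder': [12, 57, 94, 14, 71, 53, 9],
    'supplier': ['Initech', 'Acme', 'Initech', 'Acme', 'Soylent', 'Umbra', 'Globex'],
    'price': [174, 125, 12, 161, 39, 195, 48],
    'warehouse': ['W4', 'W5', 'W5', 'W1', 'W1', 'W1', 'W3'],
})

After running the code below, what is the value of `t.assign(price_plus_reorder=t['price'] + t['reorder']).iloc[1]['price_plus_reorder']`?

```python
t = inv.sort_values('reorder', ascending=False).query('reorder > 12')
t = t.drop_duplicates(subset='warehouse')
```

sort by reorder descending:
   reorder supplier  price warehouse
2       94  Initech     12        W5
4       71  Soylent     39        W1
1       57     Acme    125        W5
5       53    Umbra    195        W1
3       14     Acme    161        W1
0       12  Initech    174        W4
6        9   Globex     48        W3
filter rows where reorder > 12:
   reorder supplier  price warehouse
2       94  Initech     12        W5
4       71  Soylent     39        W1
1       57     Acme    125        W5
5       53    Umbra    195        W1
3       14     Acme    161        W1
drop duplicate warehouse (keep=first):
   reorder supplier  price warehouse
2       94  Initech     12        W5
4       71  Soylent     39        W1
add column price_plus_reorder = t['price'] + t['reorder']:
   reorder supplier  price warehouse  price_plus_reorder
2       94  Initech     12        W5                 106
4       71  Soylent     39        W1                 110

110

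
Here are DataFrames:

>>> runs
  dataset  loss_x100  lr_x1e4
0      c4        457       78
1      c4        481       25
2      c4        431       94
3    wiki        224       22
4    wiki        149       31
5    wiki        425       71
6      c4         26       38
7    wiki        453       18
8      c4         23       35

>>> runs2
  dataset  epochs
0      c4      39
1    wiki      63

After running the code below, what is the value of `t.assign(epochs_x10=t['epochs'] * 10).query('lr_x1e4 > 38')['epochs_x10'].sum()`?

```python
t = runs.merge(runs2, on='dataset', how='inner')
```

merge on 'dataset' (how='inner') → 9 rows:
  dataset  loss_x100  lr_x1e4  epochs
0      c4        457       78      39
1      c4        481       25      39
2      c4        431       94      39
3    wiki        224       22      63
4    wiki        149       31      63
5    wiki        425       71      63
6      c4         26       38      39
7    wiki        453       18      63
8      c4         23       35      39
add column epochs_x10 = t['epochs'] * 10:
  dataset  loss_x100  lr_x1e4  epochs  epochs_x10
0      c4        457       78      39         390
1      c4        481       25      39         390
2      c4        431       94      39         390
3    wiki        224       22      63         630
4    wiki        149       31      63         630
5    wiki        425       71      63         630
6      c4         26       38      39         390
7    wiki        453       18      63         630
8      c4         23       35      39         390
filter rows where lr_x1e4 > 38:
  dataset  loss_x100  lr_x1e4  epochs  epochs_x10
0      c4        457       78      39         390
2      c4        431       94      39         390
5    wiki        425       71      63         630

1410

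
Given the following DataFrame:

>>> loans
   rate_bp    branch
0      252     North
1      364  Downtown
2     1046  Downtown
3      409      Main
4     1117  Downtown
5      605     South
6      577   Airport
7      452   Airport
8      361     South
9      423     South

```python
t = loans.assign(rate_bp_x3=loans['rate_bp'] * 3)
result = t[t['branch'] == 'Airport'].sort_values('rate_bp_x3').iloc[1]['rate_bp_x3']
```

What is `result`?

add column rate_bp_x3 = loans['rate_bp'] * 3:
   rate_bp    branch  rate_bp_x3
0      252     North         756
1      364  Downtown        1092
2     1046  Downtown        3138
3      409      Main        1227
4     1117  Downtown        3351
5      605     South        1815
6      577   Airport        1731
7      452   Airport        1356
8      361     South        1083
9      423     South        1269
filter rows where branch == 'Airport':
   rate_bp   branch  rate_bp_x3
6      577  Airport        1731
7      452  Airport        1356
sort by rate_bp_x3:
   rate_bp   branch  rate_bp_x3
7      452  Airport        1356
6      577  Airport        1731

1731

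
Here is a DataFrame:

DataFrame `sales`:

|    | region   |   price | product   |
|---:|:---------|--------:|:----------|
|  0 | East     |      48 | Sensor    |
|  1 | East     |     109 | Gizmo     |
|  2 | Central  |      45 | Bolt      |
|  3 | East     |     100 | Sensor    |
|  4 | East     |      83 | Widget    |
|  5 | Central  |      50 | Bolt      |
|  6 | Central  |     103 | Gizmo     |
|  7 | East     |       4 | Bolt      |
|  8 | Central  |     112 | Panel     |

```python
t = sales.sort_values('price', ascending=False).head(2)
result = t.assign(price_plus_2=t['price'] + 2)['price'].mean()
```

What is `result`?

110.5

sort by price descending:
    region  price product
8  Central    112   Panel
1     East    109   Gizmo
6  Central    103   Gizmo
3     East    100  Sensor
4     East     83  Widget
5  Central     50    Bolt
0     East     48  Sensor
2  Central     45    Bolt
7     East      4    Bolt
take first 2 rows:
    region  price product
8  Central    112   Panel
1     East    109   Gizmo
add column price_plus_2 = t['price'] + 2:
    region  price product  price_plus_2
8  Central    112   Panel           114
1     East    109   Gizmo           111
So mean() = 110.5.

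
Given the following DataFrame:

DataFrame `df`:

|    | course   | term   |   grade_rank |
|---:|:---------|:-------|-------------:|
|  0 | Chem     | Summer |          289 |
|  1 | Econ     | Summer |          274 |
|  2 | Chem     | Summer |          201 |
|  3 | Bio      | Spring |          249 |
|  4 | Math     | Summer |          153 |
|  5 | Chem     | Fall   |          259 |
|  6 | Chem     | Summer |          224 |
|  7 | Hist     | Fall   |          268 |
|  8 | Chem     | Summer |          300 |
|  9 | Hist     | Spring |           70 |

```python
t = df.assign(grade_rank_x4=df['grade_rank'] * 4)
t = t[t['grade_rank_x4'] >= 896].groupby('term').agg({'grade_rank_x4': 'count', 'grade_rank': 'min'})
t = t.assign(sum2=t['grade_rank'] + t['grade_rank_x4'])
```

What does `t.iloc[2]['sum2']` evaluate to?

add column grade_rank_x4 = df['grade_rank'] * 4:
  course    term  grade_rank  grade_rank_x4
0   Chem  Summer         289           1156
1   Econ  Summer         274           1096
2   Chem  Summer         201            804
3    Bio  Spring         249            996
4   Math  Summer         153            612
5   Chem    Fall         259           1036
6   Chem  Summer         224            896
7   Hist    Fall         268           1072
8   Chem  Summer         300           1200
9   Hist  Spring          70            280
filter rows where grade_rank_x4 >= 896:
  course    term  grade_rank  grade_rank_x4
0   Chem  Summer         289           1156
1   Econ  Summer         274           1096
3    Bio  Spring         249            996
5   Chem    Fall         259           1036
6   Chem  Summer         224            896
7   Hist    Fall         268           1072
8   Chem  Summer         300           1200
group by term: count(grade_rank_x4), min(grade_rank):
        grade_rank_x4  grade_rank
term                             
Fall                2         259
Spring              1         249
Summer              4         224
add column sum2 = t['grade_rank'] + t['grade_rank_x4']:
        grade_rank_x4  grade_rank  sum2
term                                   
Fall                2         259   261
Spring              1         249   250
Summer              4         224   228
Taking the value at position 2, column 'sum2' gives 228.

228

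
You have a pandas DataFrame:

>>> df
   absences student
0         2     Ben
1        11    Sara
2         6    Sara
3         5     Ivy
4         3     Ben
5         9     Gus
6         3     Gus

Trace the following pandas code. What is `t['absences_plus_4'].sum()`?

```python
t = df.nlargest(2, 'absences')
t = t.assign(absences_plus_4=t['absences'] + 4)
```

28

take 2 rows with largest absences:
   absences student
1        11    Sara
5         9     Gus
add column absences_plus_4 = t['absences'] + 4:
   absences student  absences_plus_4
1        11    Sara               15
5         9     Gus               13
Then the sum of column 'absences_plus_4': 28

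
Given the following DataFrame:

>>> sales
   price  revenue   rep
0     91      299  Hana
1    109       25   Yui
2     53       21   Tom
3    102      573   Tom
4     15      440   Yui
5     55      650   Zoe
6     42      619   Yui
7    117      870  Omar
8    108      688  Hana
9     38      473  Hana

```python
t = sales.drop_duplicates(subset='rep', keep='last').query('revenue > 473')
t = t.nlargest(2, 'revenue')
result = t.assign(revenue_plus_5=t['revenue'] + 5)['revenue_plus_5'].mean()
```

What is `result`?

765.0

drop duplicate rep (keep=last):
   price  revenue   rep
3    102      573   Tom
5     55      650   Zoe
6     42      619   Yui
7    117      870  Omar
9     38      473  Hana
filter rows where revenue > 473:
   price  revenue   rep
3    102      573   Tom
5     55      650   Zoe
6     42      619   Yui
7    117      870  Omar
take 2 rows with largest revenue:
   price  revenue   rep
7    117      870  Omar
5     55      650   Zoe
add column revenue_plus_5 = t['revenue'] + 5:
   price  revenue   rep  revenue_plus_5
7    117      870  Omar             875
5     55      650   Zoe             655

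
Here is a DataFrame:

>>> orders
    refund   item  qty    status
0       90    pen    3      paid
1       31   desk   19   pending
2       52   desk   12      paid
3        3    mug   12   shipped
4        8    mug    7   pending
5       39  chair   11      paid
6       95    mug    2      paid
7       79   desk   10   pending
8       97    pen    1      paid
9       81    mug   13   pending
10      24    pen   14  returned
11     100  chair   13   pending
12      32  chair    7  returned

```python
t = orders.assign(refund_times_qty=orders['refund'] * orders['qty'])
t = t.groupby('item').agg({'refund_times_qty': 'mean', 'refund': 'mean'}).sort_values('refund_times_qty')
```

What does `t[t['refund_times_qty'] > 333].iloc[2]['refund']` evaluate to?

54.0

add column refund_times_qty = orders['refund'] * orders['qty']:
    refund   item  qty    status  refund_times_qty
0       90    pen    3      paid               270
1       31   desk   19   pending               589
2       52   desk   12      paid               624
3        3    mug   12   shipped                36
4        8    mug    7   pending                56
5       39  chair   11      paid               429
6       95    mug    2      paid               190
7       79   desk   10   pending               790
8       97    pen    1      paid                97
9       81    mug   13   pending              1053
10      24    pen   14  returned               336
11     100  chair   13   pending              1300
12      32  chair    7  returned               224
group by item: mean(refund_times_qty), mean(refund):
       refund_times_qty     refund
item                              
chair        651.000000  57.000000
desk         667.666667  54.000000
mug          333.750000  46.750000
pen          234.333333  70.333333
sort by refund_times_qty:
       refund_times_qty     refund
item                              
pen          234.333333  70.333333
mug          333.750000  46.750000
chair        651.000000  57.000000
desk         667.666667  54.000000
filter rows where refund_times_qty > 333:
       refund_times_qty  refund
item                           
mug          333.750000   46.75
chair        651.000000   57.00
desk         667.666667   54.00
value at position 2, column 'refund' → 54.0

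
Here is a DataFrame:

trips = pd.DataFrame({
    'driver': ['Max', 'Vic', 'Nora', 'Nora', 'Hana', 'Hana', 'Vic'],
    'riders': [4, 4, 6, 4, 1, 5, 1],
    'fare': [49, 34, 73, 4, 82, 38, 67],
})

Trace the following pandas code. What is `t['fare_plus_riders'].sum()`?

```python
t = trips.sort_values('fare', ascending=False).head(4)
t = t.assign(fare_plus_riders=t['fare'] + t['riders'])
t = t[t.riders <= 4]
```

sort by fare descending:
  driver  riders  fare
4   Hana       1    82
2   Nora       6    73
6    Vic       1    67
0    Max       4    49
5   Hana       5    38
1    Vic       4    34
3   Nora       4     4
take first 4 rows:
  driver  riders  fare
4   Hana       1    82
2   Nora       6    73
6    Vic       1    67
0    Max       4    49
add column fare_plus_riders = t['fare'] + t['riders']:
  driver  riders  fare  fare_plus_riders
4   Hana       1    82                83
2   Nora       6    73                79
6    Vic       1    67                68
0    Max       4    49                53
filter rows where riders <= 4:
  driver  riders  fare  fare_plus_riders
4   Hana       1    82                83
6    Vic       1    67                68
0    Max       4    49                53
Finally, sum of column 'fare_plus_riders' = 204.

204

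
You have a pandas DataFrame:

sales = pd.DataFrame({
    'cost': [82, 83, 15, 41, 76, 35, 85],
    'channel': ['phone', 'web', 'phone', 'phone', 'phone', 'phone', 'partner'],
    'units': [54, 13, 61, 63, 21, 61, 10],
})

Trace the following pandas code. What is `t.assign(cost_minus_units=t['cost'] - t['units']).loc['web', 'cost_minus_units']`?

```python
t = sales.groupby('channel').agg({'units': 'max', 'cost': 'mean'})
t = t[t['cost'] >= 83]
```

group by channel: max(units), mean(cost):
         units  cost
channel             
partner     10  85.0
phone       63  49.8
web         13  83.0
filter rows where cost >= 83:
         units  cost
channel             
partner     10  85.0
web         13  83.0
add column cost_minus_units = t['cost'] - t['units']:
         units  cost  cost_minus_units
channel                               
partner     10  85.0              75.0
web         13  83.0              70.0
Then the value at row 'web', column 'cost_minus_units': 70.0

70.0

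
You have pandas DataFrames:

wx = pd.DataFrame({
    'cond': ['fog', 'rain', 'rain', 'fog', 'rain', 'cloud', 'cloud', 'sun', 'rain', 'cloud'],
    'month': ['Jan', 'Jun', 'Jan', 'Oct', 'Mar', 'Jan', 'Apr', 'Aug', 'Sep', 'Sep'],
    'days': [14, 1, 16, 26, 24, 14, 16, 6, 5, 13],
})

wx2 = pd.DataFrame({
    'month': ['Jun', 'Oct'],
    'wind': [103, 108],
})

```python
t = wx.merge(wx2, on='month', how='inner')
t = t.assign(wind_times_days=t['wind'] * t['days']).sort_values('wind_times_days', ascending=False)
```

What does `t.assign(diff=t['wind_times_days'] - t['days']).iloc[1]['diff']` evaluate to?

merge on 'month' (how='inner') → 2 rows:
   cond month  days  wind
0  rain   Jun     1   103
1   fog   Oct    26   108
add column wind_times_days = t['wind'] * t['days']:
   cond month  days  wind  wind_times_days
0  rain   Jun     1   103              103
1   fog   Oct    26   108             2808
sort by wind_times_days descending:
   cond month  days  wind  wind_times_days
1   fog   Oct    26   108             2808
0  rain   Jun     1   103              103
add column diff = t['wind_times_days'] - t['days']:
   cond month  days  wind  wind_times_days  diff
1   fog   Oct    26   108             2808  2782
0  rain   Jun     1   103              103   102

102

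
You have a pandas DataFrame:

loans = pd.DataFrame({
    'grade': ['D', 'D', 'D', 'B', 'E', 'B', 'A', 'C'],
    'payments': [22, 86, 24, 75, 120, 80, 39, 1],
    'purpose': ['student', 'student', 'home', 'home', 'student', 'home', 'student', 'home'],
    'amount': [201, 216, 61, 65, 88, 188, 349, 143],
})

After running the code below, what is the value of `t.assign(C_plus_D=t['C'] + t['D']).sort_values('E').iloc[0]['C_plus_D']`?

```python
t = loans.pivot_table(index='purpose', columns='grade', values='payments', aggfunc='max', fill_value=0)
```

pivot: rows=purpose, cols=grade, max(payments):
grade     A   B  C   D    E
purpose                    
home      0  80  1  24    0
student  39   0  0  86  120
add column C_plus_D = t['C'] + t['D']:
grade     A   B  C   D    E  C_plus_D
purpose                              
home      0  80  1  24    0        25
student  39   0  0  86  120        86
sort by E:
grade     A   B  C   D    E  C_plus_D
purpose                              
home      0  80  1  24    0        25
student  39   0  0  86  120        86
Reading off the value at position 0, column 'C_plus_D', we get 25.

25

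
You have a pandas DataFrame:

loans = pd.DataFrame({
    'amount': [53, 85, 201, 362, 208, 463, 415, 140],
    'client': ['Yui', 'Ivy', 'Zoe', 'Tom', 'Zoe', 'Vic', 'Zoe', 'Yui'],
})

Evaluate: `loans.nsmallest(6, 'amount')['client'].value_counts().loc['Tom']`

take 6 rows with smallest amount:
   amount client
0      53    Yui
1      85    Ivy
7     140    Yui
2     201    Zoe
4     208    Zoe
3     362    Tom
value_counts of client:
client
Yui    2
Zoe    2
Ivy    1
Tom    1
Name: count, dtype: int64
value at index 'Tom' → 1

1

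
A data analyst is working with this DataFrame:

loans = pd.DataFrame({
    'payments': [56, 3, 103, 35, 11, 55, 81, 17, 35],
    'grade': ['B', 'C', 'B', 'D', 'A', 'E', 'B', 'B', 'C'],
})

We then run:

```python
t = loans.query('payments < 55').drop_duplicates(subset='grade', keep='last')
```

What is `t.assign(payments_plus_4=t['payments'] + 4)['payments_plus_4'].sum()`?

114

filter rows where payments < 55:
   payments grade
1         3     C
3        35     D
4        11     A
7        17     B
8        35     C
drop duplicate grade (keep=last):
   payments grade
3        35     D
4        11     A
7        17     B
8        35     C
add column payments_plus_4 = t['payments'] + 4:
   payments grade  payments_plus_4
3        35     D               39
4        11     A               15
7        17     B               21
8        35     C               39
Reading off the sum of column 'payments_plus_4', we get 114.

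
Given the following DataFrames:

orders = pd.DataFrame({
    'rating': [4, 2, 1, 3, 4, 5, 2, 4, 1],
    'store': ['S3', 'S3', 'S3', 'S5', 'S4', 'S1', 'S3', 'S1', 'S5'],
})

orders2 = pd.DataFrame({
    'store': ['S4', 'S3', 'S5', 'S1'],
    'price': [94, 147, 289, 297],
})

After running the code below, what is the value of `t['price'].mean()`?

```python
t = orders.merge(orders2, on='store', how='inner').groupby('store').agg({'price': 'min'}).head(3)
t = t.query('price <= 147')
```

120.5

merge on 'store' (how='inner') → 9 rows:
   rating store  price
0       4    S3    147
1       2    S3    147
2       1    S3    147
3       3    S5    289
4       4    S4     94
5       5    S1    297
6       2    S3    147
7       4    S1    297
8       1    S5    289
group by store, min of price:
       price
store       
S1       297
S3       147
S4        94
S5       289
take first 3 rows:
       price
store       
S1       297
S3       147
S4        94
filter rows where price <= 147:
       price
store       
S3       147
S4        94
Taking the mean of column 'price' gives 120.5.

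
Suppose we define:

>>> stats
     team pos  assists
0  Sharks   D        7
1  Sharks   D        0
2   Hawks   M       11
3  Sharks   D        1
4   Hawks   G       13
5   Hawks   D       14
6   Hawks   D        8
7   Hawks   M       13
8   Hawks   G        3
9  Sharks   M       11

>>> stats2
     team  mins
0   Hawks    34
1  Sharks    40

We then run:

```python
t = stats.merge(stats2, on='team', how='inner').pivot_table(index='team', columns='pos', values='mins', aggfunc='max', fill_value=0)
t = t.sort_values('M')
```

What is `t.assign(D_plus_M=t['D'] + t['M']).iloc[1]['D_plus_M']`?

merge on 'team' (how='inner') → 10 rows:
     team pos  assists  mins
0  Sharks   D        7    40
1  Sharks   D        0    40
2   Hawks   M       11    34
3  Sharks   D        1    40
4   Hawks   G       13    34
5   Hawks   D       14    34
6   Hawks   D        8    34
7   Hawks   M       13    34
8   Hawks   G        3    34
9  Sharks   M       11    40
pivot: rows=team, cols=pos, max(mins):
pos      D   G   M
team              
Hawks   34  34  34
Sharks  40   0  40
sort by M:
pos      D   G   M
team              
Hawks   34  34  34
Sharks  40   0  40
add column D_plus_M = t['D'] + t['M']:
pos      D   G   M  D_plus_M
team                        
Hawks   34  34  34        68
Sharks  40   0  40        80

80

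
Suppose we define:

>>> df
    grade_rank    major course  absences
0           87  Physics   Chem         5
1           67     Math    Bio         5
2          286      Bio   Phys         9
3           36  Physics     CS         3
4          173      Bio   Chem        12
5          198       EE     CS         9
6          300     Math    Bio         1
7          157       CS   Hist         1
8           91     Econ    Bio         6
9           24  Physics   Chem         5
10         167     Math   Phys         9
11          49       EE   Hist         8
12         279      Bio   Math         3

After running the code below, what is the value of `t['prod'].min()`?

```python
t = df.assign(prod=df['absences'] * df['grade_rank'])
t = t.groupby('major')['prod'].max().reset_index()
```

157

add column prod = df['absences'] * df['grade_rank']:
    grade_rank    major course  absences  prod
0           87  Physics   Chem         5   435
1           67     Math    Bio         5   335
2          286      Bio   Phys         9  2574
3           36  Physics     CS         3   108
4          173      Bio   Chem        12  2076
5          198       EE     CS         9  1782
6          300     Math    Bio         1   300
7          157       CS   Hist         1   157
8           91     Econ    Bio         6   546
9           24  Physics   Chem         5   120
10         167     Math   Phys         9  1503
11          49       EE   Hist         8   392
12         279      Bio   Math         3   837
group by major, max of prod:
major
Bio        2574
CS          157
EE         1782
Econ        546
Math       1503
Physics     435
Name: prod, dtype: int64
reset_index():
     major  prod
0      Bio  2574
1       CS   157
2       EE  1782
3     Econ   546
4     Math  1503
5  Physics   435
Taking the min of column 'prod' gives 157.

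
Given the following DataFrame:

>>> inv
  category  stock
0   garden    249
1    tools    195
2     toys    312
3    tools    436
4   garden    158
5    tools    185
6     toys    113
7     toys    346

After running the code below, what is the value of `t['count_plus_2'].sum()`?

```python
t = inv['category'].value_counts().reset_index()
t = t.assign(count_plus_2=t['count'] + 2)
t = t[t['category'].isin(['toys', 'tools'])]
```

value_counts of category:
category
tools     3
toys      3
garden    2
Name: count, dtype: int64
reset_index():
  category  count
0    tools      3
1     toys      3
2   garden      2
add column count_plus_2 = t['count'] + 2:
  category  count  count_plus_2
0    tools      3             5
1     toys      3             5
2   garden      2             4
filter rows where category in ['toys', 'tools']:
  category  count  count_plus_2
0    tools      3             5
1     toys      3             5

10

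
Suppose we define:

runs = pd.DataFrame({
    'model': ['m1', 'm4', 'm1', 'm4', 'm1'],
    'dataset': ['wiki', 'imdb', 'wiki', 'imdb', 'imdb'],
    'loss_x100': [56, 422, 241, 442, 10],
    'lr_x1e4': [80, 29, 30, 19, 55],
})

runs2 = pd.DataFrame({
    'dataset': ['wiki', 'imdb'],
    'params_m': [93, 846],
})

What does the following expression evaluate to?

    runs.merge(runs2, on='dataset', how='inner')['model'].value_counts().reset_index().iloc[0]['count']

3

merge on 'dataset' (how='inner') → 5 rows:
  model dataset  loss_x100  lr_x1e4  params_m
0    m1    wiki         56       80        93
1    m4    imdb        422       29       846
2    m1    wiki        241       30        93
3    m4    imdb        442       19       846
4    m1    imdb         10       55       846
value_counts of model:
model
m1    3
m4    2
Name: count, dtype: int64
reset_index():
  model  count
0    m1      3
1    m4      2
So iloc[0]['count'] = 3.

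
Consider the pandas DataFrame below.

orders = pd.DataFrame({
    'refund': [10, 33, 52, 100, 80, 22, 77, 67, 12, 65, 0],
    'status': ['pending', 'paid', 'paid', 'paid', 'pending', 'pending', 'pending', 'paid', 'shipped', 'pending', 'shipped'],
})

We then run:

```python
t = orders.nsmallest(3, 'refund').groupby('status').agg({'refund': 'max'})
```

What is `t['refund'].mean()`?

take 3 rows with smallest refund:
    refund   status
10       0  shipped
0       10  pending
8       12  shipped
group by status, max of refund:
         refund
status         
pending      10
shipped      12
Hence 11.0.

11.0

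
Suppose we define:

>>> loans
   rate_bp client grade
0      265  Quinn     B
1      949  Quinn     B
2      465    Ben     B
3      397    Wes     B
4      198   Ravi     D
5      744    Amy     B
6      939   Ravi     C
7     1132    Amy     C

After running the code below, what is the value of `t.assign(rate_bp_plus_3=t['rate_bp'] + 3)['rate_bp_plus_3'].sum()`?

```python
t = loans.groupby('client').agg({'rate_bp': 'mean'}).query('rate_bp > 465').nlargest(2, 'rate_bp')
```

group by client, mean of rate_bp:
        rate_bp
client         
Amy       938.0
Ben       465.0
Quinn     607.0
Ravi      568.5
Wes       397.0
filter rows where rate_bp > 465:
        rate_bp
client         
Amy       938.0
Quinn     607.0
Ravi      568.5
take 2 rows with largest rate_bp:
        rate_bp
client         
Amy       938.0
Quinn     607.0
add column rate_bp_plus_3 = t['rate_bp'] + 3:
        rate_bp  rate_bp_plus_3
client                         
Amy       938.0           941.0
Quinn     607.0           610.0
Hence 1551.0.

1551.0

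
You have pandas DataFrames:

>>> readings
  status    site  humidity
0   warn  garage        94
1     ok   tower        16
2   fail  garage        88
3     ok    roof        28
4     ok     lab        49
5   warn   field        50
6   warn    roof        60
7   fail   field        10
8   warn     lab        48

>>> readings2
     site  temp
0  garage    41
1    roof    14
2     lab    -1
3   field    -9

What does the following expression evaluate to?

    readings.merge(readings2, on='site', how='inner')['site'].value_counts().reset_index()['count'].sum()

merge on 'site' (how='inner') → 8 rows:
  status    site  humidity  temp
0   warn  garage        94    41
1   fail  garage        88    41
2     ok    roof        28    14
3     ok     lab        49    -1
4   warn   field        50    -9
5   warn    roof        60    14
6   fail   field        10    -9
7   warn     lab        48    -1
value_counts of site:
site
garage    2
roof      2
lab       2
field     2
Name: count, dtype: int64
reset_index():
     site  count
0  garage      2
1    roof      2
2     lab      2
3   field      2
Taking the sum of column 'count' gives 8.

8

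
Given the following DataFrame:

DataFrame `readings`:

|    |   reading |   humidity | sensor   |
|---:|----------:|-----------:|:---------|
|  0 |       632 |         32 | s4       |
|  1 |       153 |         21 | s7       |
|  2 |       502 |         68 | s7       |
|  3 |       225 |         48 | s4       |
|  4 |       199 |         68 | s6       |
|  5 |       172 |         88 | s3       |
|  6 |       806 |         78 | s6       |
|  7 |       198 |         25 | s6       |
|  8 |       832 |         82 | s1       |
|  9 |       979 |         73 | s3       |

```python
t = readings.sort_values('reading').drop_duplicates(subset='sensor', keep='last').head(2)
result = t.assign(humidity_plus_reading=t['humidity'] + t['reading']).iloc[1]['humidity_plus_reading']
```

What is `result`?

sort by reading:
   reading  humidity sensor
1      153        21     s7
5      172        88     s3
7      198        25     s6
4      199        68     s6
3      225        48     s4
2      502        68     s7
0      632        32     s4
6      806        78     s6
8      832        82     s1
9      979        73     s3
drop duplicate sensor (keep=last):
   reading  humidity sensor
2      502        68     s7
0      632        32     s4
6      806        78     s6
8      832        82     s1
9      979        73     s3
take first 2 rows:
   reading  humidity sensor
2      502        68     s7
0      632        32     s4
add column humidity_plus_reading = t['humidity'] + t['reading']:
   reading  humidity sensor  humidity_plus_reading
2      502        68     s7                    570
0      632        32     s4                    664

664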